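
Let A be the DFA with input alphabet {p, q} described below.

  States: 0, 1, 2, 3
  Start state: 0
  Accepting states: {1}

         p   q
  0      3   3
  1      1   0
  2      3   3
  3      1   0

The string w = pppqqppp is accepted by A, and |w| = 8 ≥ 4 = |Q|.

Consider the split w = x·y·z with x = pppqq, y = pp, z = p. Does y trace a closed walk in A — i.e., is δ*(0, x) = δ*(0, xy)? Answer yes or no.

no

Run of A on the first 7 characters of w = p p p q q p p:
  step 0: 0  (start)
  step 1: 3  (read p: 0→3)
  step 2: 1  (read p: 3→1)
  step 3: 1  (read p: 1→1)
  step 4: 0  (read q: 1→0)
  step 5: 3  (read q: 0→3)
  step 6: 1  (read p: 3→1)
  step 7: 1  (read p: 1→1)

After x (step 5): 3. After xy (step 7): 1.
They differ (3 ≠ 1), so y is not a cycle from the state after x; this split is not the one the pumping-lemma construction produces, and pumping y need not keep the string in L(A).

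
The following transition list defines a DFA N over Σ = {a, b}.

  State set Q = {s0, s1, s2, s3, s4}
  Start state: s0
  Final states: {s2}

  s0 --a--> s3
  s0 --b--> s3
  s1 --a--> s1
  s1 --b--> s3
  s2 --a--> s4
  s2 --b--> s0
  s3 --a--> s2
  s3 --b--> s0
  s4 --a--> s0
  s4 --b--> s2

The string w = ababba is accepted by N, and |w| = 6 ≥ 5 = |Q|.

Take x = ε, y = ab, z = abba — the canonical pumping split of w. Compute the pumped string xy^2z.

abababba

xy^2z = ε·ab·ab·abba = abababba.
Reading y = ab takes N from s0 back to s0, so after x·y·y the machine is still in s0, and z then leads to the accepting state s2. Hence abababba ∈ L(N).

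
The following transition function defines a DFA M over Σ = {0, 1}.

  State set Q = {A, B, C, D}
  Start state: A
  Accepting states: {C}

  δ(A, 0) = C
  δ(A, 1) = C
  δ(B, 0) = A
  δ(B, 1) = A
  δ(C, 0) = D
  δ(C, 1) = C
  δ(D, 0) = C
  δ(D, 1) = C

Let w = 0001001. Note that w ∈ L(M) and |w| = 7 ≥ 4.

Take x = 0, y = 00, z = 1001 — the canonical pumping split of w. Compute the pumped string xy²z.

000001001

xy^2z = 0·00·00·1001 = 000001001.
Reading y = 00 takes M from C back to C, so after x·y·y the machine is still in C, and z then leads to the accepting state C. Hence 000001001 ∈ L(M).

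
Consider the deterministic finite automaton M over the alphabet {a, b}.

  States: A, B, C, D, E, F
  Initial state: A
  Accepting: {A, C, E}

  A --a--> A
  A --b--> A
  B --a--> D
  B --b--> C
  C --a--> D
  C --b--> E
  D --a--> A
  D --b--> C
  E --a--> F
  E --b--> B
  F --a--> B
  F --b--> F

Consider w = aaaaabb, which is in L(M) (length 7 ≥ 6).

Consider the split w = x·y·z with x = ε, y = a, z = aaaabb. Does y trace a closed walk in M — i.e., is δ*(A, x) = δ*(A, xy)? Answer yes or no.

yes

Run of M on the first 1 characters of w = a:
  step 0: A  (start)
  step 1: A  (read a: A→A)

After x (step 0): A. After xy (step 1): A.
They match, so y = a drives M around a cycle from A back to itself; pumping y any number of times keeps M in A before reading z, and xyⁱz ∈ L(M) for every i ≥ 0.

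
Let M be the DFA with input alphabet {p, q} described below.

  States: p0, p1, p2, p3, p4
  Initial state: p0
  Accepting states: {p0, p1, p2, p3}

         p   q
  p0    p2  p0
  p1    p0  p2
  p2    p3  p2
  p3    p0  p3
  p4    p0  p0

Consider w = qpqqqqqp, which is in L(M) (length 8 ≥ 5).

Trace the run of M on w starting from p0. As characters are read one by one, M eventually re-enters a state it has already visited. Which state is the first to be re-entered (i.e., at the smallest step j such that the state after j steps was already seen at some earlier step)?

p0

State sequence: p0 -q-> p0 -p-> p2 -q-> p2 -q-> p2 -q-> p2 -q-> p2 -q-> p2 -p-> p3
First repeat at step 1: p0 was already visited.

The earliest repeat is at step j = 1: M is in p0, which it already visited at step i = 0.
With |Q| = 5, pigeonhole forces a state repeat no later than step 5; the substring read between the first and second visits to that state can be pumped.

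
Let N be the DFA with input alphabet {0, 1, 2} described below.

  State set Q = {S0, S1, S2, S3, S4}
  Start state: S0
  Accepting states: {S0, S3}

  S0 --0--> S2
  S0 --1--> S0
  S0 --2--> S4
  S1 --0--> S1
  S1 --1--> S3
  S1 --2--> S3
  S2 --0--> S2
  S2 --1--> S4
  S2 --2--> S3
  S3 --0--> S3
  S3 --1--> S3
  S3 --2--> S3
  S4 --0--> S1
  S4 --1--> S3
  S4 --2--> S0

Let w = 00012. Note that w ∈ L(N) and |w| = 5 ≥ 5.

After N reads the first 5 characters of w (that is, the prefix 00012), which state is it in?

Run of N on the first 5 characters of w = 0 0 0 1 2:
  step 0: S0  (start)
  step 1: S2  (read 0: S0→S2)
  step 2: S2  (read 0: S2→S2)
  step 3: S2  (read 0: S2→S2)
  step 4: S4  (read 1: S2→S4)
  step 5: S0  (read 2: S4→S0)

After reading 5 characters, N is in state S0.

S0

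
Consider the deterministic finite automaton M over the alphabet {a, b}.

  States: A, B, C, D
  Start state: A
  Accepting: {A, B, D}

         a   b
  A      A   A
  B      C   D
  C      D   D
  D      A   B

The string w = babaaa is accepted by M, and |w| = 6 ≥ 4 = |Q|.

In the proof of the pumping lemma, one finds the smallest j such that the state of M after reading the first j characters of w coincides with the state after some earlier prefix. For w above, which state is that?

State sequence: A -b-> A -a-> A -b-> A -a-> A -a-> A -a-> A
First repeat at step 1: A was already visited.

The earliest repeat is at step j = 1: M is in A, which it already visited at step i = 0.
The DFA has 4 states, so the proof of the pumping lemma guarantees a repeated state among the first 4+1 visited; the segment between the two visits is the pumpable y.

A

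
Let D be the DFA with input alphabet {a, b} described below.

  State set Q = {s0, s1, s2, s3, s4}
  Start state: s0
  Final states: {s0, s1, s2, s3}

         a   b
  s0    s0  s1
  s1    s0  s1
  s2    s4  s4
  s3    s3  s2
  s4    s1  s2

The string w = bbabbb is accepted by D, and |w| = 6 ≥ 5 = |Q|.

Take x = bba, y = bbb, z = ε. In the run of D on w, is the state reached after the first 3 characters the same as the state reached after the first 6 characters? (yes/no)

State sequence: s0 -b-> s1 -b-> s1 -a-> s0 -b-> s1 -b-> s1 -b-> s1

After x (step 3): s0. After xy (step 6): s1.
They differ (s0 ≠ s1), so y is not a cycle from the state after x; this split is not the one the pumping-lemma construction produces, and pumping y need not keep the string in L(D).

no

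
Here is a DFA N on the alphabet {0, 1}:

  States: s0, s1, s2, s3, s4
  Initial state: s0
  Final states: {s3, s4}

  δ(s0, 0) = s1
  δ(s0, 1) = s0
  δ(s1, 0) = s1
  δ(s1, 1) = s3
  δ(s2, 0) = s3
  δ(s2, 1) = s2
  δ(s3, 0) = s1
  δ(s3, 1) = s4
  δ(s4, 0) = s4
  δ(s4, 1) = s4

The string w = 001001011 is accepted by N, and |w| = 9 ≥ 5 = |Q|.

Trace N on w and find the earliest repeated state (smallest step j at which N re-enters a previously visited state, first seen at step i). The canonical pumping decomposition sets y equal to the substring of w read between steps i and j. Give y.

Run of N on w = 0 0 1 0 0 1 0 1 1:
  step 0: s0  (start)
  step 1: s1  (read 0: s0→s1)
  step 2: s1  (read 0: s1→s1)   ← first repeat (s1 seen earlier)
  step 3: s3  (read 1: s1→s3)
  step 4: s1  (read 0: s3→s1)
  step 5: s1  (read 0: s1→s1)
  step 6: s3  (read 1: s1→s3)
  step 7: s1  (read 0: s3→s1)
  step 8: s3  (read 1: s1→s3)
  step 9: s4  (read 1: s3→s4)

So i = 1, j = 2, giving x = w[0:1] = 0, y = w[1:2] = 0, z = w[2:9] = 1001011.
Check: |xy| = 2 ≤ 5 and |y| = 1 ≥ 1. Reading y takes N from s1 back to s1, so every xyⁱz is accepted.

0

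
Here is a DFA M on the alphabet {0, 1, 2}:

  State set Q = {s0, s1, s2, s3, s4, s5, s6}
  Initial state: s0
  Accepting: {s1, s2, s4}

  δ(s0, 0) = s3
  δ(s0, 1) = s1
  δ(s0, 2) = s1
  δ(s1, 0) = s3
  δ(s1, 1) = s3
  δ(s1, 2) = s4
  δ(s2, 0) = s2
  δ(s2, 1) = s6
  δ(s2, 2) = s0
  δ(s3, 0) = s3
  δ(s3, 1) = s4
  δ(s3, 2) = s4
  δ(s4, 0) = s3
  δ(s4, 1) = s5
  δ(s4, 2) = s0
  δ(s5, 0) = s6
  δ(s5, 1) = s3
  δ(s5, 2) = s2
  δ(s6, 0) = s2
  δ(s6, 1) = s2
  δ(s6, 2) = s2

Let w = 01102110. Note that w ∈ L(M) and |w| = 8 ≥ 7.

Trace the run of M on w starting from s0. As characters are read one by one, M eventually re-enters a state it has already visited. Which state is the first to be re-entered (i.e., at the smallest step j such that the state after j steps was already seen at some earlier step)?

s6

State sequence: s0 -0-> s3 -1-> s4 -1-> s5 -0-> s6 -2-> s2 -1-> s6 -1-> s2 -0-> s2
First repeat at step 6: s6 was already visited.

The earliest repeat is at step j = 6: M is in s6, which it already visited at step i = 4.
The DFA has 7 states, so the proof of the pumping lemma guarantees a repeated state among the first 7+1 visited; the segment between the two visits is the pumpable y.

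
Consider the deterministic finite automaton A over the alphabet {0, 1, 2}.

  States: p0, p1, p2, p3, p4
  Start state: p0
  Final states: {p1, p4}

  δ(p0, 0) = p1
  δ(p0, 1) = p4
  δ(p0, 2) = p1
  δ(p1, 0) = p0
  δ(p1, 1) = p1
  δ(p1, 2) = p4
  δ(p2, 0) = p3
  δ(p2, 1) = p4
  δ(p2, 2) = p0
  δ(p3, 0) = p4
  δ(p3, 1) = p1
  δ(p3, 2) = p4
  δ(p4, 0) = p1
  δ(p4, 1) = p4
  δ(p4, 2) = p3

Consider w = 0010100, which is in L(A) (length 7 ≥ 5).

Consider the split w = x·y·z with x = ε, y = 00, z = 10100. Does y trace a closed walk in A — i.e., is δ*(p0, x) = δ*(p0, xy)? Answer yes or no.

yes

Run of A on the first 2 characters of w = 0 0:
  step 0: p0  (start)
  step 1: p1  (read 0: p0→p1)
  step 2: p0  (read 0: p1→p0)

After x (step 0): p0. After xy (step 2): p0.
They match, so y = 00 drives A around a cycle from p0 back to itself; pumping y any number of times keeps A in p0 before reading z, and xyⁱz ∈ L(A) for every i ≥ 0.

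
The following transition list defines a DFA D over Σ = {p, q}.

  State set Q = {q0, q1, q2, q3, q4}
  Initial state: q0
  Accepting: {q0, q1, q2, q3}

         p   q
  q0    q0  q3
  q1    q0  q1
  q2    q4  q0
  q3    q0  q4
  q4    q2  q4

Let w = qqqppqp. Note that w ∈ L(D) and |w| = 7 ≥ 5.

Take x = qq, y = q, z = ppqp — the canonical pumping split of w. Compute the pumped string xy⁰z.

xy⁰z = xz = qq·ppqp = qqppqp.
Reading y = q takes D from q4 back to q4, so after x the machine is still in q4, and z then leads to the accepting state q2. Hence qqppqp ∈ L(D).

qqppqp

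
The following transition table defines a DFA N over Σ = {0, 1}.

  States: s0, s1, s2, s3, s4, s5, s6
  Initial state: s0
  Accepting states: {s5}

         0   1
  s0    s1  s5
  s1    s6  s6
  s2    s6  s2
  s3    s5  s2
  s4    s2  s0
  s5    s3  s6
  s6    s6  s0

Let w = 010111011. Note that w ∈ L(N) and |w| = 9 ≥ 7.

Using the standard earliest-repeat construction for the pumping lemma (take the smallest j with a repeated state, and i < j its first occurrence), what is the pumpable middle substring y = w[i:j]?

Run of N on w = 0 1 0 1 1 1 0 1 1:
  step 0: s0  (start)
  step 1: s1  (read 0: s0→s1)
  step 2: s6  (read 1: s1→s6)
  step 3: s6  (read 0: s6→s6)   ← first repeat (s6 seen earlier)
  step 4: s0  (read 1: s6→s0)
  step 5: s5  (read 1: s0→s5)
  step 6: s6  (read 1: s5→s6)
  step 7: s6  (read 0: s6→s6)
  step 8: s0  (read 1: s6→s0)
  step 9: s5  (read 1: s0→s5)

So i = 2, j = 3, giving x = w[0:2] = 01, y = w[2:3] = 0, z = w[3:9] = 111011.
Check: |xy| = 3 ≤ 7 and |y| = 1 ≥ 1. Reading y takes N from s6 back to s6, so every xyⁱz is accepted.
Pumping length from the standard proof: p = 7 (the number of states). The repeated state found above gives |xy| = j ≤ 7 and |y| = j − i ≥ 1.

0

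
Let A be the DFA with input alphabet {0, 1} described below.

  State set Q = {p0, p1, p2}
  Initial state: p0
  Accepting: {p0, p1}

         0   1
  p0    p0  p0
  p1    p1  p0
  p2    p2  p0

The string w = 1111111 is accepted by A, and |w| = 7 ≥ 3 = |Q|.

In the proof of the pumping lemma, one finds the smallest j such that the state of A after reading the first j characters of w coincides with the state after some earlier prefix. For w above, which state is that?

p0

State sequence: p0 -1-> p0 -1-> p0 -1-> p0 -1-> p0 -1-> p0 -1-> p0 -1-> p0
First repeat at step 1: p0 was already visited.

The earliest repeat is at step j = 1: A is in p0, which it already visited at step i = 0.
The DFA has 3 states, so the proof of the pumping lemma guarantees a repeated state among the first 3+1 visited; the segment between the two visits is the pumpable y.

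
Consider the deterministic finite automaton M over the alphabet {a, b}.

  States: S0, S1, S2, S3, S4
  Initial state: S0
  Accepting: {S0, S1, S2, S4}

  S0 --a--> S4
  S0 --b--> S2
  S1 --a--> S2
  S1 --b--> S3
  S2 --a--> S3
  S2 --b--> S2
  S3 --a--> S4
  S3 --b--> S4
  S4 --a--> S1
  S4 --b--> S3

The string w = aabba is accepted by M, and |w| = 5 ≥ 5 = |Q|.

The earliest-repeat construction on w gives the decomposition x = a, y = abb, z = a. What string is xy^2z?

aabbabba

xy^2z = a·abb·abb·a = aabbabba.
Reading y = abb takes M from S4 back to S4, so after x·y·y the machine is still in S4, and z then leads to the accepting state S1. Hence aabbabba ∈ L(M).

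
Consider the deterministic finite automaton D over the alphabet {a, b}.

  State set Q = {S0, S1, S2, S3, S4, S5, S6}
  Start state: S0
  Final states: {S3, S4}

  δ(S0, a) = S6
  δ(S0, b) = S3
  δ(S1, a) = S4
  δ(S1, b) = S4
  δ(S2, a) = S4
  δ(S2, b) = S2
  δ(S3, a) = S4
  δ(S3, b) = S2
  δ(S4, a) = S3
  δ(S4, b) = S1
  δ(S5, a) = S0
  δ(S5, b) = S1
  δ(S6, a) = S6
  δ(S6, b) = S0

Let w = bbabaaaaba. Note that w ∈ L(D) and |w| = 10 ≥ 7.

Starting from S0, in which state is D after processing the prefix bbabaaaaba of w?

S4

State sequence: S0 -b-> S3 -b-> S2 -a-> S4 -b-> S1 -a-> S4 -a-> S3 -a-> S4 -a-> S3 -b-> S2 -a-> S4

After reading 10 characters, D is in state S4.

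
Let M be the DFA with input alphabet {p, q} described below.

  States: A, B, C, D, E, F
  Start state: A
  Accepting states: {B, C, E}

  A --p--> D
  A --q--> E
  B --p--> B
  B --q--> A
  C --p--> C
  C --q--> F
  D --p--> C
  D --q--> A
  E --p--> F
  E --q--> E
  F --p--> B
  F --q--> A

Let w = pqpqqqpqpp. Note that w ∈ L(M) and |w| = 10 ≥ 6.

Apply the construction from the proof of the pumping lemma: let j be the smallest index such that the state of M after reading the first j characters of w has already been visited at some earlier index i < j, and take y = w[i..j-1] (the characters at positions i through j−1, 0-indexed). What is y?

Run of M on w = p q p q q q p q p p:
  step 0: A  (start)
  step 1: D  (read p: A→D)
  step 2: A  (read q: D→A)   ← first repeat (A seen earlier)
  step 3: D  (read p: A→D)
  step 4: A  (read q: D→A)
  step 5: E  (read q: A→E)
  step 6: E  (read q: E→E)
  step 7: F  (read p: E→F)
  step 8: A  (read q: F→A)
  step 9: D  (read p: A→D)
  step 10: C  (read p: D→C)

So i = 0, j = 2, giving x = w[0:0] = ε, y = w[0:2] = pq, z = w[2:10] = pqqqpqpp.
Check: |xy| = 2 ≤ 6 and |y| = 2 ≥ 1. Reading y takes M from A back to A, so every xyⁱz is accepted.

pq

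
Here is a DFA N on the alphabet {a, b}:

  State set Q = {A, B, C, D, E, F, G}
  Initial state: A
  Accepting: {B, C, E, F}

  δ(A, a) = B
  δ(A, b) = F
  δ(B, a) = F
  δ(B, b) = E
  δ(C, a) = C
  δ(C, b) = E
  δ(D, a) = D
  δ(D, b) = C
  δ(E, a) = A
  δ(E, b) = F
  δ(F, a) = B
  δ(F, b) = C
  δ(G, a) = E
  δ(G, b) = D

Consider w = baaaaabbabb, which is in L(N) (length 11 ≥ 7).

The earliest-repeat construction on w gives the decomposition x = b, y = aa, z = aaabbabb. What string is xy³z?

baaaaaaaaabbabb

xy^3z = b·aa·aa·aa·aaabbabb = baaaaaaaaabbabb.
Reading y = aa takes N from F back to F, so after x·y·y·y the machine is still in F, and z then leads to the accepting state F. Hence baaaaaaaaabbabb ∈ L(N).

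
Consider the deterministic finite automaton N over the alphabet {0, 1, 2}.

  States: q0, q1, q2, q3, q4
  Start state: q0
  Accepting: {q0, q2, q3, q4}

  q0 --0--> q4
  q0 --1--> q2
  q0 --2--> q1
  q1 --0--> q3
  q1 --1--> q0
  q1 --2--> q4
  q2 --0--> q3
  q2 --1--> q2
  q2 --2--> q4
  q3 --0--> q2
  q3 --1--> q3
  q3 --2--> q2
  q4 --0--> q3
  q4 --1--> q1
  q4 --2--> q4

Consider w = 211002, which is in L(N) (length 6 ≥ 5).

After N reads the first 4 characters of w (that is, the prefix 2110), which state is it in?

State sequence: q0 -2-> q1 -1-> q0 -1-> q2 -0-> q3

After reading 4 characters, N is in state q3.
(This kind of state-tracing is the core of the pumping-lemma construction: with 5 states, pigeonhole forces a repeat within the first 5 steps.)

q3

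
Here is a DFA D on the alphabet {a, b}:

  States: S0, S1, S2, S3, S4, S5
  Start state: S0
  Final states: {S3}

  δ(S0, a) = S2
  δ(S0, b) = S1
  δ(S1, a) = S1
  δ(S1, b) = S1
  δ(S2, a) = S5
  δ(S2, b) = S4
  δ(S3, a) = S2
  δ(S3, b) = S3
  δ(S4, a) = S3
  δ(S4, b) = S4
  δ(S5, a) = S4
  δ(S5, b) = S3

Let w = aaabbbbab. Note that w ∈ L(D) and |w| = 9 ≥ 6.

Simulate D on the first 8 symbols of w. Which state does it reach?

Run of D on the first 8 characters of w = a a a b b b b a:
  step 0: S0  (start)
  step 1: S2  (read a: S0→S2)
  step 2: S5  (read a: S2→S5)
  step 3: S4  (read a: S5→S4)
  step 4: S4  (read b: S4→S4)
  step 5: S4  (read b: S4→S4)
  step 6: S4  (read b: S4→S4)
  step 7: S4  (read b: S4→S4)
  step 8: S3  (read a: S4→S3)

After reading 8 characters, D is in state S3.

S3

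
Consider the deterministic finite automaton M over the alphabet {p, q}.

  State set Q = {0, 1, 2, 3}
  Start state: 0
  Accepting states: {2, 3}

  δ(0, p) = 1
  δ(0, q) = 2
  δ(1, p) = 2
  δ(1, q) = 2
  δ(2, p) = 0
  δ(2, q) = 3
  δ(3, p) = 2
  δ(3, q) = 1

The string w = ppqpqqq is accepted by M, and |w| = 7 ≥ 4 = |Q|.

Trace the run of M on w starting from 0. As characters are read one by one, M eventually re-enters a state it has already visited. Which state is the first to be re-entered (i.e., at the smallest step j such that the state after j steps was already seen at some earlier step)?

State sequence: 0 -p-> 1 -p-> 2 -q-> 3 -p-> 2 -q-> 3 -q-> 1 -q-> 2
First repeat at step 4: 2 was already visited.

The earliest repeat is at step j = 4: M is in 2, which it already visited at step i = 2.
The DFA has 4 states, so the proof of the pumping lemma guarantees a repeated state among the first 4+1 visited; the segment between the two visits is the pumpable y.

2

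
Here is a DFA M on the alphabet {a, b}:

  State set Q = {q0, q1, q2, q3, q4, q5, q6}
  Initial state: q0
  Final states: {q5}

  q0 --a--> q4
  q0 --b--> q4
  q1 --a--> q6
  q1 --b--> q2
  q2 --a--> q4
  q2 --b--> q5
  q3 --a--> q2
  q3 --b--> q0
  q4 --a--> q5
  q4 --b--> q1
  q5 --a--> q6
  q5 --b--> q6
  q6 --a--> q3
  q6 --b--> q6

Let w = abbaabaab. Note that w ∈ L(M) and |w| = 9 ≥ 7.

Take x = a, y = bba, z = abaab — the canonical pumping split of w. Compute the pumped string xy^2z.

abbabbaabaab

xy^2z = a·bba·bba·abaab = abbabbaabaab.
Reading y = bba takes M from q4 back to q4, so after x·y·y the machine is still in q4, and z then leads to the accepting state q5. Hence abbabbaabaab ∈ L(M).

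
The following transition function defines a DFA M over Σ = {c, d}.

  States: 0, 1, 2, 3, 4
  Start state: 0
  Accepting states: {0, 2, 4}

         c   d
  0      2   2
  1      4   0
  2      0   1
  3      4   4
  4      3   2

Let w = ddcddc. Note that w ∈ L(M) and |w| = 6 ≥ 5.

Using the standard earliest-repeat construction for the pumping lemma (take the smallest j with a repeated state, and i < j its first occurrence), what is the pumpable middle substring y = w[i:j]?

Run of M on w = d d c d d c:
  step 0: 0  (start)
  step 1: 2  (read d: 0→2)
  step 2: 1  (read d: 2→1)
  step 3: 4  (read c: 1→4)
  step 4: 2  (read d: 4→2)   ← first repeat (2 seen earlier)
  step 5: 1  (read d: 2→1)
  step 6: 4  (read c: 1→4)

So i = 1, j = 4, giving x = w[0:1] = d, y = w[1:4] = dcd, z = w[4:6] = dc.
Check: |xy| = 4 ≤ 5 and |y| = 3 ≥ 1. Reading y takes M from 2 back to 2, so every xyⁱz is accepted.

dcd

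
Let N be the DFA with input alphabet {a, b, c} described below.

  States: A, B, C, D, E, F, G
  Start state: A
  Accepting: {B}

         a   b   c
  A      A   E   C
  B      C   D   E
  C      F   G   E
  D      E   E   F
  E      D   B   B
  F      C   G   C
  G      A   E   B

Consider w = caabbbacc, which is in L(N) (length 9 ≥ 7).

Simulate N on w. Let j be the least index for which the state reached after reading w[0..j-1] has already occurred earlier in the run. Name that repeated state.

Run of N on w = c a a b b b a c c:
  step 0: A  (start)
  step 1: C  (read c: A→C)
  step 2: F  (read a: C→F)
  step 3: C  (read a: F→C)   ← first repeat (C seen earlier)
  step 4: G  (read b: C→G)
  step 5: E  (read b: G→E)
  step 6: B  (read b: E→B)
  step 7: C  (read a: B→C)
  step 8: E  (read c: C→E)
  step 9: B  (read c: E→B)

The earliest repeat is at step j = 3: N is in C, which it already visited at step i = 1.
With |Q| = 7, pigeonhole forces a state repeat no later than step 7; the substring read between the first and second visits to that state can be pumped.

C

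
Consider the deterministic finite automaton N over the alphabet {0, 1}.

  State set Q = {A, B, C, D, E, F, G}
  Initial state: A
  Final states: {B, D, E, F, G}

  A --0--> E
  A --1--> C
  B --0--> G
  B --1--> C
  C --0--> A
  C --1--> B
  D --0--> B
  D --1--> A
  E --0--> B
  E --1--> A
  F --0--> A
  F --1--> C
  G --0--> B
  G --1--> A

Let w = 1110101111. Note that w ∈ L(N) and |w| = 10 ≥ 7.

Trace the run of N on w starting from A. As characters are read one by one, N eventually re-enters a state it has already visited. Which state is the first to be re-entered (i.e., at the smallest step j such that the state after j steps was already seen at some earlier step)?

State sequence: A -1-> C -1-> B -1-> C -0-> A -1-> C -0-> A -1-> C -1-> B -1-> C -1-> B
First repeat at step 3: C was already visited.

The earliest repeat is at step j = 3: N is in C, which it already visited at step i = 1.
Since N has 7 states, any run of length ≥ 7 visits 7+1 states, so by pigeonhole some state repeats within the first 7 steps — that repeat gives the pumpable loop.

C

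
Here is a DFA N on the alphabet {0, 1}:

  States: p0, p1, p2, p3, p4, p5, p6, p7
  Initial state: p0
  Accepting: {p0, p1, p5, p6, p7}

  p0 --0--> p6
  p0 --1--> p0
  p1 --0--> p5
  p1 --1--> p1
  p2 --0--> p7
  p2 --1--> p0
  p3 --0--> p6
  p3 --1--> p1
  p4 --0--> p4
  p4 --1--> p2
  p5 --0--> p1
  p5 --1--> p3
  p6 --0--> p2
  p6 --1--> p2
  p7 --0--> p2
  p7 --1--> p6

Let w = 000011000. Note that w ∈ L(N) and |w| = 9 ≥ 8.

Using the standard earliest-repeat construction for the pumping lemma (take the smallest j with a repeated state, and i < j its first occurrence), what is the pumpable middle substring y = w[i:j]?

Run of N on w = 0 0 0 0 1 1 0 0 0:
  step 0: p0  (start)
  step 1: p6  (read 0: p0→p6)
  step 2: p2  (read 0: p6→p2)
  step 3: p7  (read 0: p2→p7)
  step 4: p2  (read 0: p7→p2)   ← first repeat (p2 seen earlier)
  step 5: p0  (read 1: p2→p0)
  step 6: p0  (read 1: p0→p0)
  step 7: p6  (read 0: p0→p6)
  step 8: p2  (read 0: p6→p2)
  step 9: p7  (read 0: p2→p7)

So i = 2, j = 4, giving x = w[0:2] = 00, y = w[2:4] = 00, z = w[4:9] = 11000.
Check: |xy| = 4 ≤ 8 and |y| = 2 ≥ 1. Reading y takes N from p2 back to p2, so every xyⁱz is accepted.

00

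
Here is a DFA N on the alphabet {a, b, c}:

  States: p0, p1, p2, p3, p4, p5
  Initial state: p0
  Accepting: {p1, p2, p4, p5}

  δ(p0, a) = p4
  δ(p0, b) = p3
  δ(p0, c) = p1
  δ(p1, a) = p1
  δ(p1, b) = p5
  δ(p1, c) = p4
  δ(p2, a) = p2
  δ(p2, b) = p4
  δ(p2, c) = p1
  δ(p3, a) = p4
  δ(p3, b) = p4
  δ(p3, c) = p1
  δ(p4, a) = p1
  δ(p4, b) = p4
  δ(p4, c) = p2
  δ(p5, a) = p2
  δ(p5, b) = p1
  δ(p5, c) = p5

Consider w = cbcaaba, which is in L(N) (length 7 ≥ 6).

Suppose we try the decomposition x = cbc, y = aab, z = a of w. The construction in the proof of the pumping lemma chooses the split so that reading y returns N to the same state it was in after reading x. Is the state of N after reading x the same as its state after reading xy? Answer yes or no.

no

State sequence: p0 -c-> p1 -b-> p5 -c-> p5 -a-> p2 -a-> p2 -b-> p4

After x (step 3): p5. After xy (step 6): p4.
They differ (p5 ≠ p4), so y is not a cycle from the state after x; this split is not the one the pumping-lemma construction produces, and pumping y need not keep the string in L(N).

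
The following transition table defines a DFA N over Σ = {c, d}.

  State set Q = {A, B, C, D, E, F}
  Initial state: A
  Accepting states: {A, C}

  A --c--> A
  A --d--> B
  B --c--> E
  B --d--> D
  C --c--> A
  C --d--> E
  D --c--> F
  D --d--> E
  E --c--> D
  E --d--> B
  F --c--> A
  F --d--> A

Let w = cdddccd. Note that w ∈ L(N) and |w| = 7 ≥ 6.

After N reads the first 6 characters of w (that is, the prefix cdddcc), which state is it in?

F

State sequence: A -c-> A -d-> B -d-> D -d-> E -c-> D -c-> F

After reading 6 characters, N is in state F.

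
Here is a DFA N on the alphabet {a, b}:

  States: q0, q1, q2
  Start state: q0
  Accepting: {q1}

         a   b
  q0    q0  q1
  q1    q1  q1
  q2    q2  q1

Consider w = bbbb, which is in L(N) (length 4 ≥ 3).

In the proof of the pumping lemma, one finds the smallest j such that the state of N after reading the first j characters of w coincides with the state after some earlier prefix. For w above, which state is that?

Run of N on w = b b b b:
  step 0: q0  (start)
  step 1: q1  (read b: q0→q1)
  step 2: q1  (read b: q1→q1)   ← first repeat (q1 seen earlier)
  step 3: q1  (read b: q1→q1)
  step 4: q1  (read b: q1→q1)

The earliest repeat is at step j = 2: N is in q1, which it already visited at step i = 1.
With |Q| = 3, pigeonhole forces a state repeat no later than step 3; the substring read between the first and second visits to that state can be pumped.

q1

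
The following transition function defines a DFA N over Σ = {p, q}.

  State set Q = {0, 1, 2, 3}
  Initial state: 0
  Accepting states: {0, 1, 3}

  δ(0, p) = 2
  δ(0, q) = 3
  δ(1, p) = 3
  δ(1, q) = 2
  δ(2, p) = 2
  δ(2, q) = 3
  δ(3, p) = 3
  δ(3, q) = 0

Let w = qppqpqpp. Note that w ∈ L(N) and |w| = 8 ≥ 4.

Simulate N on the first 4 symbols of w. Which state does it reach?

State sequence: 0 -q-> 3 -p-> 3 -p-> 3 -q-> 0

After reading 4 characters, N is in state 0.
(This kind of state-tracing is the core of the pumping-lemma construction: with 4 states, pigeonhole forces a repeat within the first 4 steps.)

0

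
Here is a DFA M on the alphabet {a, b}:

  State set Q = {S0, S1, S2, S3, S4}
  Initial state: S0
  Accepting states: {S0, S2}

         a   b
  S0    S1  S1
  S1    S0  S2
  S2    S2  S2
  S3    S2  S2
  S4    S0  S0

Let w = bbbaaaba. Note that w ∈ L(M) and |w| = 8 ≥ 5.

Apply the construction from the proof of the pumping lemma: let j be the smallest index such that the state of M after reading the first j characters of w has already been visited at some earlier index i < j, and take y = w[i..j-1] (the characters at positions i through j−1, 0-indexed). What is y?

Run of M on w = b b b a a a b a:
  step 0: S0  (start)
  step 1: S1  (read b: S0→S1)
  step 2: S2  (read b: S1→S2)
  step 3: S2  (read b: S2→S2)   ← first repeat (S2 seen earlier)
  step 4: S2  (read a: S2→S2)
  step 5: S2  (read a: S2→S2)
  step 6: S2  (read a: S2→S2)
  step 7: S2  (read b: S2→S2)
  step 8: S2  (read a: S2→S2)

So i = 2, j = 3, giving x = w[0:2] = bb, y = w[2:3] = b, z = w[3:8] = aaaba.
Check: |xy| = 3 ≤ 5 and |y| = 1 ≥ 1. Reading y takes M from S2 back to S2, so every xyⁱz is accepted.
With |Q| = 5, pigeonhole forces a state repeat no later than step 5; the substring read between the first and second visits to that state can be pumped.

b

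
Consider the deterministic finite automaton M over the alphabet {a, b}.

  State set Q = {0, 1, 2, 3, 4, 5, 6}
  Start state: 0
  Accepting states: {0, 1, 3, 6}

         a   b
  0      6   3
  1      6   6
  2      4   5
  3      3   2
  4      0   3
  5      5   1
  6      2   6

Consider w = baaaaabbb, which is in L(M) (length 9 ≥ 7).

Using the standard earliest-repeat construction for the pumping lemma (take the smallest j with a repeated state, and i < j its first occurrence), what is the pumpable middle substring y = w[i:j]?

a

Run of M on w = b a a a a a b b b:
  step 0: 0  (start)
  step 1: 3  (read b: 0→3)
  step 2: 3  (read a: 3→3)   ← first repeat (3 seen earlier)
  step 3: 3  (read a: 3→3)
  step 4: 3  (read a: 3→3)
  step 5: 3  (read a: 3→3)
  step 6: 3  (read a: 3→3)
  step 7: 2  (read b: 3→2)
  step 8: 5  (read b: 2→5)
  step 9: 1  (read b: 5→1)

So i = 1, j = 2, giving x = w[0:1] = b, y = w[1:2] = a, z = w[2:9] = aaaabbb.
Check: |xy| = 2 ≤ 7 and |y| = 1 ≥ 1. Reading y takes M from 3 back to 3, so every xyⁱz is accepted.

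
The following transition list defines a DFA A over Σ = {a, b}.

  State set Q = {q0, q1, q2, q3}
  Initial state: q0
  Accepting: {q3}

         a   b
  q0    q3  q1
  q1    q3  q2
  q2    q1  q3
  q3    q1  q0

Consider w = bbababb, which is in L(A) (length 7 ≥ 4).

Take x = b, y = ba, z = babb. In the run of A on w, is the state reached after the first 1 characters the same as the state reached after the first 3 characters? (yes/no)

State sequence: q0 -b-> q1 -b-> q2 -a-> q1

After x (step 1): q1. After xy (step 3): q1.
They match, so y = ba drives A around a cycle from q1 back to itself; pumping y any number of times keeps A in q1 before reading z, and xyⁱz ∈ L(A) for every i ≥ 0.

yes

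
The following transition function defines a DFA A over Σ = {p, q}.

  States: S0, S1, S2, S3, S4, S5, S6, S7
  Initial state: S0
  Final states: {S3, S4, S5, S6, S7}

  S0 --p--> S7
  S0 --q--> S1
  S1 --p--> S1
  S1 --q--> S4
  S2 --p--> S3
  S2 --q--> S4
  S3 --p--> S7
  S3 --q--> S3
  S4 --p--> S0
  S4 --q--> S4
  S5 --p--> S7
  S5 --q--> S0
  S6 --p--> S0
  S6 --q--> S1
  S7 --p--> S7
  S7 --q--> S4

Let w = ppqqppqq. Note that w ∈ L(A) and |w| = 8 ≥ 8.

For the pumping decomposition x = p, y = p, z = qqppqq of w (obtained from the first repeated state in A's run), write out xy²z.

xy^2z = p·p·p·qqppqq = pppqqppqq.
Reading y = p takes A from S7 back to S7, so after x·y·y the machine is still in S7, and z then leads to the accepting state S4. Hence pppqqppqq ∈ L(A).

pppqqppqq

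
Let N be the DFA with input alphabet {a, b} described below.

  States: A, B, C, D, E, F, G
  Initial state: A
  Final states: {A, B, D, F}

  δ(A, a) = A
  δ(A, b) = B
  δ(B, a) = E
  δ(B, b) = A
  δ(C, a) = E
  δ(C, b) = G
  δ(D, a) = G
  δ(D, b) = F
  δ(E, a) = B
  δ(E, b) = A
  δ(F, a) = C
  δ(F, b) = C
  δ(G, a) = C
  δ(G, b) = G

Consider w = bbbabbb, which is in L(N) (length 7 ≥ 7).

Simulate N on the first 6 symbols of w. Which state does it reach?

Run of N on the first 6 characters of w = b b b a b b:
  step 0: A  (start)
  step 1: B  (read b: A→B)
  step 2: A  (read b: B→A)
  step 3: B  (read b: A→B)
  step 4: E  (read a: B→E)
  step 5: A  (read b: E→A)
  step 6: B  (read b: A→B)

After reading 6 characters, N is in state B.
(This kind of state-tracing is the core of the pumping-lemma construction: with 7 states, pigeonhole forces a repeat within the first 7 steps.)

B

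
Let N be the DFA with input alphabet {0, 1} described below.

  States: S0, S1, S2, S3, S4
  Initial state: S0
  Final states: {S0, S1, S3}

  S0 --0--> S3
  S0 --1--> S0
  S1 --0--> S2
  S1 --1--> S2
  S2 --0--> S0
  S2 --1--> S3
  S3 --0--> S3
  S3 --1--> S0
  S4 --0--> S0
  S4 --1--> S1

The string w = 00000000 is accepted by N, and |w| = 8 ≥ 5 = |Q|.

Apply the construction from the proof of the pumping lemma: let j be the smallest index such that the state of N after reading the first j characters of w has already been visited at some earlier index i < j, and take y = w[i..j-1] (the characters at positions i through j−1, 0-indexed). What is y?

Run of N on w = 0 0 0 0 0 0 0 0:
  step 0: S0  (start)
  step 1: S3  (read 0: S0→S3)
  step 2: S3  (read 0: S3→S3)   ← first repeat (S3 seen earlier)
  step 3: S3  (read 0: S3→S3)
  step 4: S3  (read 0: S3→S3)
  step 5: S3  (read 0: S3→S3)
  step 6: S3  (read 0: S3→S3)
  step 7: S3  (read 0: S3→S3)
  step 8: S3  (read 0: S3→S3)

So i = 1, j = 2, giving x = w[0:1] = 0, y = w[1:2] = 0, z = w[2:8] = 000000.
Check: |xy| = 2 ≤ 5 and |y| = 1 ≥ 1. Reading y takes N from S3 back to S3, so every xyⁱz is accepted.
The DFA has 5 states, so the proof of the pumping lemma guarantees a repeated state among the first 5+1 visited; the segment between the two visits is the pumpable y.

0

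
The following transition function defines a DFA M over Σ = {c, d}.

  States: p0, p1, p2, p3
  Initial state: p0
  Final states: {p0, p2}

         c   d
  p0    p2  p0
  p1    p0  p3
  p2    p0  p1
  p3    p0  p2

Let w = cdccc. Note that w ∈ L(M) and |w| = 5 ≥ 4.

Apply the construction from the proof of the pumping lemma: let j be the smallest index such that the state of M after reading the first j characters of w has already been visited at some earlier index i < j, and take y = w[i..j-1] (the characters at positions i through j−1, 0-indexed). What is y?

cdc

State sequence: p0 -c-> p2 -d-> p1 -c-> p0 -c-> p2 -c-> p0
First repeat at step 3: p0 was already visited.

So i = 0, j = 3, giving x = w[0:0] = ε, y = w[0:3] = cdc, z = w[3:5] = cc.
Check: |xy| = 3 ≤ 4 and |y| = 3 ≥ 1. Reading y takes M from p0 back to p0, so every xyⁱz is accepted.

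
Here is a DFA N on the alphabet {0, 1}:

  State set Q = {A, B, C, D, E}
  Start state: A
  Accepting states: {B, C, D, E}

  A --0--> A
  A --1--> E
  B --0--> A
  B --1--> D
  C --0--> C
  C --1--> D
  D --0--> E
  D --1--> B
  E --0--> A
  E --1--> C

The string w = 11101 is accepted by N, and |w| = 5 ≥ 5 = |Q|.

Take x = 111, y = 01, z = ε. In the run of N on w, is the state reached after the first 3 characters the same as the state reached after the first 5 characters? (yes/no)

no

Run of N on the first 5 characters of w = 1 1 1 0 1:
  step 0: A  (start)
  step 1: E  (read 1: A→E)
  step 2: C  (read 1: E→C)
  step 3: D  (read 1: C→D)
  step 4: E  (read 0: D→E)
  step 5: C  (read 1: E→C)

After x (step 3): D. After xy (step 5): C.
They differ (D ≠ C), so y is not a cycle from the state after x; this split is not the one the pumping-lemma construction produces, and pumping y need not keep the string in L(N).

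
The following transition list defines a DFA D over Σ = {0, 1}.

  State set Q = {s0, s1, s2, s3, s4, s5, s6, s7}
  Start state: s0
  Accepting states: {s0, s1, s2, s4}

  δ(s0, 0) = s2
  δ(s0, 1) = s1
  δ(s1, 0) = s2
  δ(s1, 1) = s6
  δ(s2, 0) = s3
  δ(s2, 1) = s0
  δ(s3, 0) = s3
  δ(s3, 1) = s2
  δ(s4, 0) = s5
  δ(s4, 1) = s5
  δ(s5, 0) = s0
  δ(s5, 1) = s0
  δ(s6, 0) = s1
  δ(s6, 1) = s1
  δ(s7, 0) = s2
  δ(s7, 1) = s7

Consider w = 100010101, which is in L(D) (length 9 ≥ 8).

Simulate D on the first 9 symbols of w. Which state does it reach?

State sequence: s0 -1-> s1 -0-> s2 -0-> s3 -0-> s3 -1-> s2 -0-> s3 -1-> s2 -0-> s3 -1-> s2

After reading 9 characters, D is in state s2.

s2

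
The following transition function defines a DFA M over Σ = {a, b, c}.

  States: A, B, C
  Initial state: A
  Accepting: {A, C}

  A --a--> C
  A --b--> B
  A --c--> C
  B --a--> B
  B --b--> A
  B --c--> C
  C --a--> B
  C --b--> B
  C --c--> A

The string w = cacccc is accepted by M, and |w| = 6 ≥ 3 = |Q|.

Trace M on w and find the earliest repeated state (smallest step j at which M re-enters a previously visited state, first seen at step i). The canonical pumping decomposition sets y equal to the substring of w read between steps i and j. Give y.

Run of M on w = c a c c c c:
  step 0: A  (start)
  step 1: C  (read c: A→C)
  step 2: B  (read a: C→B)
  step 3: C  (read c: B→C)   ← first repeat (C seen earlier)
  step 4: A  (read c: C→A)
  step 5: C  (read c: A→C)
  step 6: A  (read c: C→A)

So i = 1, j = 3, giving x = w[0:1] = c, y = w[1:3] = ac, z = w[3:6] = ccc.
Check: |xy| = 3 ≤ 3 and |y| = 2 ≥ 1. Reading y takes M from C back to C, so every xyⁱz is accepted.

ac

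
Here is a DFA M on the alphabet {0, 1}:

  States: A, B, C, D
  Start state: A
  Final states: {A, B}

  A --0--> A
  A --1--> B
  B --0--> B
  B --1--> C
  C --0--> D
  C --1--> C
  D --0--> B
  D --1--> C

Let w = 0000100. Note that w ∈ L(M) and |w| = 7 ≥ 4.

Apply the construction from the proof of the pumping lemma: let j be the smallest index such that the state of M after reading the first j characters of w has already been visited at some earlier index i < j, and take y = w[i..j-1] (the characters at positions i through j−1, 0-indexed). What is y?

State sequence: A -0-> A -0-> A -0-> A -0-> A -1-> B -0-> B -0-> B
First repeat at step 1: A was already visited.

So i = 0, j = 1, giving x = w[0:0] = ε, y = w[0:1] = 0, z = w[1:7] = 000100.
Check: |xy| = 1 ≤ 4 and |y| = 1 ≥ 1. Reading y takes M from A back to A, so every xyⁱz is accepted.

0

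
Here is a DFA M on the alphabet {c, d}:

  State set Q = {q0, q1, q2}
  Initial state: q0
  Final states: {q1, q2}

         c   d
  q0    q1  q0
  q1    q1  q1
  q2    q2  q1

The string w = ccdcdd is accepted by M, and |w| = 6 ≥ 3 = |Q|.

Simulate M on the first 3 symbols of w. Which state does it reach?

q1

Run of M on the first 3 characters of w = c c d:
  step 0: q0  (start)
  step 1: q1  (read c: q0→q1)
  step 2: q1  (read c: q1→q1)
  step 3: q1  (read d: q1→q1)

After reading 3 characters, M is in state q1.
(This kind of state-tracing is the core of the pumping-lemma construction: with 3 states, pigeonhole forces a repeat within the first 3 steps.)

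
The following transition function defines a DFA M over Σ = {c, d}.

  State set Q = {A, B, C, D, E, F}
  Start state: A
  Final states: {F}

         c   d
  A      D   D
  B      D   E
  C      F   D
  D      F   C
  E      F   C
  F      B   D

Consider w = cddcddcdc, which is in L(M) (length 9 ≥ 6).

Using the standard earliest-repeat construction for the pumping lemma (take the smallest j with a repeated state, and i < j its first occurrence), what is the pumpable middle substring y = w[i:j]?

dd

State sequence: A -c-> D -d-> C -d-> D -c-> F -d-> D -d-> C -c-> F -d-> D -c-> F
First repeat at step 3: D was already visited.

So i = 1, j = 3, giving x = w[0:1] = c, y = w[1:3] = dd, z = w[3:9] = cddcdc.
Check: |xy| = 3 ≤ 6 and |y| = 2 ≥ 1. Reading y takes M from D back to D, so every xyⁱz is accepted.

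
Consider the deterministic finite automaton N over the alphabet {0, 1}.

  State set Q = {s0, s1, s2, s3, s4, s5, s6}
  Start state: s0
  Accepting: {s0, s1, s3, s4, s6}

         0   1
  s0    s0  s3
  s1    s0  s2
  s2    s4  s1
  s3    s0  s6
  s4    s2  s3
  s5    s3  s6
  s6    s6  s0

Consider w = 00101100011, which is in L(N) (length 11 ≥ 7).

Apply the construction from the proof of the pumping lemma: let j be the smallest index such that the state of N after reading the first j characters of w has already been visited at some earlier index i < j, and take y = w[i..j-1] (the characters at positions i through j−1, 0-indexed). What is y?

0

Run of N on w = 0 0 1 0 1 1 0 0 0 1 1:
  step 0: s0  (start)
  step 1: s0  (read 0: s0→s0)   ← first repeat (s0 seen earlier)
  step 2: s0  (read 0: s0→s0)
  step 3: s3  (read 1: s0→s3)
  step 4: s0  (read 0: s3→s0)
  step 5: s3  (read 1: s0→s3)
  step 6: s6  (read 1: s3→s6)
  step 7: s6  (read 0: s6→s6)
  step 8: s6  (read 0: s6→s6)
  step 9: s6  (read 0: s6→s6)
  step 10: s0  (read 1: s6→s0)
  step 11: s3  (read 1: s0→s3)

So i = 0, j = 1, giving x = w[0:0] = ε, y = w[0:1] = 0, z = w[1:11] = 0101100011.
Check: |xy| = 1 ≤ 7 and |y| = 1 ≥ 1. Reading y takes N from s0 back to s0, so every xyⁱz is accepted.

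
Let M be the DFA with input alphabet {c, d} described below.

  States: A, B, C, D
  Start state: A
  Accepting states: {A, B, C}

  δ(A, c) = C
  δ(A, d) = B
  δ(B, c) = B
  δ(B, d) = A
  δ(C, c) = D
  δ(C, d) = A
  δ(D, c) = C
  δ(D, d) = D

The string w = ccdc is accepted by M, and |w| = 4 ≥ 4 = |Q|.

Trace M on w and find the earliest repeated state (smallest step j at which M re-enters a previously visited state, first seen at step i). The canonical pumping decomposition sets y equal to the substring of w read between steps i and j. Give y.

State sequence: A -c-> C -c-> D -d-> D -c-> C
First repeat at step 3: D was already visited.

So i = 2, j = 3, giving x = w[0:2] = cc, y = w[2:3] = d, z = w[3:4] = c.
Check: |xy| = 3 ≤ 4 and |y| = 1 ≥ 1. Reading y takes M from D back to D, so every xyⁱz is accepted.

d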